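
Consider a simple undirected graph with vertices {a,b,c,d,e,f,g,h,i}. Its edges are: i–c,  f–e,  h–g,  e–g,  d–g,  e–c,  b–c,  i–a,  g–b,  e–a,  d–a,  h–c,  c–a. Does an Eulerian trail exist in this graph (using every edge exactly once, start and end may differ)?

Degrees: a:4, b:2, c:5, d:2, e:4, f:1, g:4, h:2, i:2
Odd-degree vertices: c, f (2 total).
With 2 odd-degree vertices and all edges in one connected piece, an Eulerian trail exists (from c to f).

Yes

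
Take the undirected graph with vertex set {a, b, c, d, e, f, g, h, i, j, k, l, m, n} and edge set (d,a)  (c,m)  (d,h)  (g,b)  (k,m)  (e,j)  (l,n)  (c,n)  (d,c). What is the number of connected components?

Component: {f}
Component: {i}
Component: {b, g}
Component: {e, j}
Component: {a, c, d, h, k, l, m, n}

5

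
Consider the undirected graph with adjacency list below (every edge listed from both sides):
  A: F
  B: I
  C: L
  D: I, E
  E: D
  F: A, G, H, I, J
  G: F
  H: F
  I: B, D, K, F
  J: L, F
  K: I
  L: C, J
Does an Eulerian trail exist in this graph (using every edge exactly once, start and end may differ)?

Degrees: A:1, B:1, C:1, D:2, E:1, F:5, G:1, H:1, I:4, J:2, K:1, L:2
Odd-degree vertices: A, B, C, E, F, G, H, K (8 total).
An Eulerian trail requires 0 or 2 odd-degree vertices; here there are 8.

No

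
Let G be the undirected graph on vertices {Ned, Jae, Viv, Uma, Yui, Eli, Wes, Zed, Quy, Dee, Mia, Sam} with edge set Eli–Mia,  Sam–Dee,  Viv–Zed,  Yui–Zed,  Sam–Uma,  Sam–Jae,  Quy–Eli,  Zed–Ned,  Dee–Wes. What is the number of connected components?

3

Component: {Eli, Quy, Mia}
Component: {Ned, Viv, Yui, Zed}
Component: {Jae, Uma, Wes, Dee, Sam}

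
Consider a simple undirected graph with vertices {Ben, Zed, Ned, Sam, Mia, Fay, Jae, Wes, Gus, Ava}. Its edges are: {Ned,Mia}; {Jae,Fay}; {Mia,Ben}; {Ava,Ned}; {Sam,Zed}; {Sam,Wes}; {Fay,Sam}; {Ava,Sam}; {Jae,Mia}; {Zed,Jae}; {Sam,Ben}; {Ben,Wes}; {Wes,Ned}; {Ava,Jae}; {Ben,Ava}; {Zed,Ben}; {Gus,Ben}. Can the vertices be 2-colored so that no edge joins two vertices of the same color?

No

Sam-Ben-Ava-Sam is an odd cycle (length 3), and a bipartite graph can contain only even cycles.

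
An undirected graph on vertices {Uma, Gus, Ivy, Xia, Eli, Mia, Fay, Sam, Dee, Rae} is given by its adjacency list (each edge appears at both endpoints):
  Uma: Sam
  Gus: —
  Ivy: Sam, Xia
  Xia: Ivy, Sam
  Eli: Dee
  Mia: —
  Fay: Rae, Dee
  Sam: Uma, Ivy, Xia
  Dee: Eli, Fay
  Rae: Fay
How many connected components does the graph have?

4

Component: {Gus}
Component: {Mia}
Component: {Uma, Ivy, Xia, Sam}
Component: {Eli, Fay, Dee, Rae}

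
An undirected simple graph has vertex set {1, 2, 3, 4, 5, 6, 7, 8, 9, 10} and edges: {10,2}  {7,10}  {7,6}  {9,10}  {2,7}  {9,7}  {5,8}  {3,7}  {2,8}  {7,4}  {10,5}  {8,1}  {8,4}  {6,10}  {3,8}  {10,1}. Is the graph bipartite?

6-7-10-6 is an odd cycle (length 3), and a bipartite graph can contain only even cycles.

No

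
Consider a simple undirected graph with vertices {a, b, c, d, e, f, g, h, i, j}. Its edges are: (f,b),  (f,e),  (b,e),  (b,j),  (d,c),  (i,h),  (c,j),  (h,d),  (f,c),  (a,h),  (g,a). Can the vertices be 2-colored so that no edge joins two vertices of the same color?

The cycle b-e-f-b has length 3, which is odd, so the graph is not bipartite.

No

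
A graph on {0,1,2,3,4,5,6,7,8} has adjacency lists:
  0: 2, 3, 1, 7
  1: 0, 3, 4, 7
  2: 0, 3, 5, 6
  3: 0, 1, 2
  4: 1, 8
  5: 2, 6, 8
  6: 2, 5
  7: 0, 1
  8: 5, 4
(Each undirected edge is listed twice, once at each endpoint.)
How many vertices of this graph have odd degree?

2

Degrees: 0:4, 1:4, 2:4, 3:3, 4:2, 5:3, 6:2, 7:2, 8:2
Odd-degree vertices: 3, 5.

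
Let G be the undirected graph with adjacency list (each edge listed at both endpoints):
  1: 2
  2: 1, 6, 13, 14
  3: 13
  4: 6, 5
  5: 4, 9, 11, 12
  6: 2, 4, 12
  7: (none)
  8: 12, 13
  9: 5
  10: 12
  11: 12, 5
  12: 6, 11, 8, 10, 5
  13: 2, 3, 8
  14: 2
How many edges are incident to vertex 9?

Neighbors of 9: 5.

1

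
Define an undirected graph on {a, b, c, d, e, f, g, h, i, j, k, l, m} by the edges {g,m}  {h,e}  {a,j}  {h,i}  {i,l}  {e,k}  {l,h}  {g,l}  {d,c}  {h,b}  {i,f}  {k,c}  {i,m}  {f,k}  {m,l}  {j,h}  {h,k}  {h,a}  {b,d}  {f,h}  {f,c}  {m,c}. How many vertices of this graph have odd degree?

Degrees: a:2, b:2, c:4, d:2, e:2, f:4, g:2, h:8, i:4, j:2, k:4, l:4, m:4
Odd-degree vertices: none.

0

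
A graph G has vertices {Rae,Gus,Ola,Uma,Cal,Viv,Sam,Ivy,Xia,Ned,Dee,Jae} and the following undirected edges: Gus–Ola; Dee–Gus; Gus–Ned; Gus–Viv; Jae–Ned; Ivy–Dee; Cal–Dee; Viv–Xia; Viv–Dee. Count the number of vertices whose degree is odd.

Degrees: Rae:0, Gus:4, Ola:1, Uma:0, Cal:1, Viv:3, Sam:0, Ivy:1, Xia:1, Ned:2, Dee:4, Jae:1
Odd-degree vertices: Ola, Cal, Viv, Ivy, Xia, Jae.

6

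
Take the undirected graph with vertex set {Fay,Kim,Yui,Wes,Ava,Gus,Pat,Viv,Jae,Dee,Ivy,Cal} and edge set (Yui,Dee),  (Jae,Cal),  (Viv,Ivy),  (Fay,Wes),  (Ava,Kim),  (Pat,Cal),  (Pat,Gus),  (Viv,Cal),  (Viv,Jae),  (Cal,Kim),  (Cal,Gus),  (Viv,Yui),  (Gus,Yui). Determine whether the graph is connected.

Component: {Fay, Wes}
Component: {Kim, Yui, Ava, Gus, Pat, Viv, Jae, Dee, Ivy, Cal}
No edge joins these 2 groups, so the graph is disconnected.

No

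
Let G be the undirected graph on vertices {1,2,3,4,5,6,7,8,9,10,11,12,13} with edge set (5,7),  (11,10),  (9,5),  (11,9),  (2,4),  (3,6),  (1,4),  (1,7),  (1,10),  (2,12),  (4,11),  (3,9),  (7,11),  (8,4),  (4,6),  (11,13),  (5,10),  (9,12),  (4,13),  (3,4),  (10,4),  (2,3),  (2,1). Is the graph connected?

Yes

Starting from 1 and exploring outward reaches every vertex (1, 10, 7, 4, 2, 11, 5, 8, 3, 13, 6, 12, 9); the graph is connected.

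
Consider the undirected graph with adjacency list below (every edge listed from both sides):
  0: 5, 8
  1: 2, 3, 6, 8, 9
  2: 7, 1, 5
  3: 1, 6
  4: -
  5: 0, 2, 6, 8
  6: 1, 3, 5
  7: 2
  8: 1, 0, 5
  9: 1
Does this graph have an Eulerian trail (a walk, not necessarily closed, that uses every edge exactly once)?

Degrees: 0:2, 1:5, 2:3, 3:2, 4:0, 5:4, 6:3, 7:1, 8:3, 9:1
Odd-degree vertices: 1, 2, 6, 7, 8, 9 (6 total).
An Eulerian trail requires 0 or 2 odd-degree vertices; here there are 6.

No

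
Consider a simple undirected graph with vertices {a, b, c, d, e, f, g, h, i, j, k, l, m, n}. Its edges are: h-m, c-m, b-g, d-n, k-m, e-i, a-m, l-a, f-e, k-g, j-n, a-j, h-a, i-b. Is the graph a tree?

No

|V| = 14, |E| = 14.
Connected but with 14 > 13 edges, so it has a cycle and is not a tree.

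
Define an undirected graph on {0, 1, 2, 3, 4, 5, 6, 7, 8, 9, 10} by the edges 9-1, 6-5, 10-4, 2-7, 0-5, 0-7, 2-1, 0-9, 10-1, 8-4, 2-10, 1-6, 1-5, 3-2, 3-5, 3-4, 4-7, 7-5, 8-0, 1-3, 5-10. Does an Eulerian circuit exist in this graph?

Yes

Degrees: 0:4, 1:6, 2:4, 3:4, 4:4, 5:6, 6:2, 7:4, 8:2, 9:2, 10:4
All degrees are even and the non-isolated vertices are connected — an Eulerian circuit exists.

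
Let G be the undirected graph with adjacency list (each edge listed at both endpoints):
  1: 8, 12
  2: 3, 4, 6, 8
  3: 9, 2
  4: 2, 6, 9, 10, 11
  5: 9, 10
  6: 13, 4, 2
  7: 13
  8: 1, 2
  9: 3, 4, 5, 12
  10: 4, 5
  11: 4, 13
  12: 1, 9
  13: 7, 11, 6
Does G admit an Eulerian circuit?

Degrees: 1:2, 2:4, 3:2, 4:5, 5:2, 6:3, 7:1, 8:2, 9:4, 10:2, 11:2, 12:2, 13:3
Vertices with odd degree: 4, 6, 7, 13. An Eulerian circuit requires all degrees even.

No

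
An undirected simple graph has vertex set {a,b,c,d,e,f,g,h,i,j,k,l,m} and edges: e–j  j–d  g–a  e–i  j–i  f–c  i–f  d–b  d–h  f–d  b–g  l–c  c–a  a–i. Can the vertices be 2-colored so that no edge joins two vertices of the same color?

e-j-i-e is an odd cycle (length 3), and a bipartite graph can contain only even cycles.

No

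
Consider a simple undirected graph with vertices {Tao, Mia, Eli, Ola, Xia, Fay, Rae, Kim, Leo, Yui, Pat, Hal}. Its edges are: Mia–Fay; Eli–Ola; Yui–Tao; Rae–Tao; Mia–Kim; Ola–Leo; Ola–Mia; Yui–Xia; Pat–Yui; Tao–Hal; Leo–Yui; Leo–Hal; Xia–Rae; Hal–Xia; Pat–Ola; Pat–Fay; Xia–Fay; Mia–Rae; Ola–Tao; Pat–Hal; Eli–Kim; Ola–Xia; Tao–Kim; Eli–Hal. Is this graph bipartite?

Partition the vertices as {Ola, Fay, Rae, Kim, Yui, Hal} vs {Tao, Mia, Eli, Xia, Leo, Pat}. Each listed edge has one endpoint in each part, so the graph is bipartite.

Yes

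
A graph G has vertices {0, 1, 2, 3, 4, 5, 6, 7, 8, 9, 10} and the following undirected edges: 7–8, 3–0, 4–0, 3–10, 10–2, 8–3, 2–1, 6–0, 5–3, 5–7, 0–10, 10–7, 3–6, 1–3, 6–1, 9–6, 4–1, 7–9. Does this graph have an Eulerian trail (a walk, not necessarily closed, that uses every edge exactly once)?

Yes

Degrees: 0:4, 1:4, 2:2, 3:6, 4:2, 5:2, 6:4, 7:4, 8:2, 9:2, 10:4
Odd-degree vertices: none (0 total).
The non-isolated vertices are connected and exactly 0 have odd degree, so an Eulerian trail exists.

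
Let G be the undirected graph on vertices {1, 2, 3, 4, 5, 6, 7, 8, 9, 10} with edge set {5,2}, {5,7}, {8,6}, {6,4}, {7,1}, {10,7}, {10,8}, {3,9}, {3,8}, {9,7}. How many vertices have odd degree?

4

Degrees: 1:1, 2:1, 3:2, 4:1, 5:2, 6:2, 7:4, 8:3, 9:2, 10:2
Odd-degree vertices: 1, 2, 4, 8.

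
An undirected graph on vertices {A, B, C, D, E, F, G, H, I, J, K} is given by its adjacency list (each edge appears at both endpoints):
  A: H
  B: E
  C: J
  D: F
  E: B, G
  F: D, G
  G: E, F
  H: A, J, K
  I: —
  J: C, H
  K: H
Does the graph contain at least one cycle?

|V| = 11, |E| = 8, number of components = 3.
Since 8 = 11 - 3, the graph is a forest and contains no cycle.

No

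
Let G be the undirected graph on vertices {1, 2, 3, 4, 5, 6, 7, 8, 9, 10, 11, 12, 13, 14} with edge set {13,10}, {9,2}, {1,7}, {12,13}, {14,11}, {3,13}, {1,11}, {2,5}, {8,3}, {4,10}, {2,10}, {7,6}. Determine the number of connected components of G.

2

Component: {1, 6, 7, 11, 14}
Component: {2, 3, 4, 5, 8, 9, 10, 12, 13}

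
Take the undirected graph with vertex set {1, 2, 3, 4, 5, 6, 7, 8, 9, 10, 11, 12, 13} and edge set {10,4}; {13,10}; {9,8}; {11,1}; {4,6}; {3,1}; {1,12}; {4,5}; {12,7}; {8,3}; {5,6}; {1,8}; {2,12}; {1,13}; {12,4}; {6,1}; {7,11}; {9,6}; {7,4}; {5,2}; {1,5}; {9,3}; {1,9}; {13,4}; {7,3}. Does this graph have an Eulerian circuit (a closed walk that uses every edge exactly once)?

No

Degrees: 1:8, 2:2, 3:4, 4:6, 5:4, 6:4, 7:4, 8:3, 9:4, 10:2, 11:2, 12:4, 13:3
Vertices with odd degree: 8, 13. An Eulerian circuit requires all degrees even.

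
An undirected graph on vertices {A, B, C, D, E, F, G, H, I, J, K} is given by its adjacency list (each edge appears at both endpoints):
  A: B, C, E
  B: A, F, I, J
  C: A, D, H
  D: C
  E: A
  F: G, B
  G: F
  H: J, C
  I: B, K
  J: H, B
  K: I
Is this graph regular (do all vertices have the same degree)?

No

Degrees: A:3, B:4, C:3, D:1, E:1, F:2, G:1, H:2, I:2, J:2, K:1
Degrees are not all equal (e.g. deg(D)=1 but deg(B)=4); not regular.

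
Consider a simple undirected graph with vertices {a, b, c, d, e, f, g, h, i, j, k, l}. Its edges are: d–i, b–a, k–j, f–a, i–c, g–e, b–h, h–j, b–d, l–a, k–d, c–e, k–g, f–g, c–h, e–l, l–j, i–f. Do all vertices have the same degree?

Yes

Degrees: a:3, b:3, c:3, d:3, e:3, f:3, g:3, h:3, i:3, j:3, k:3, l:3
All degrees equal 3; the graph is regular.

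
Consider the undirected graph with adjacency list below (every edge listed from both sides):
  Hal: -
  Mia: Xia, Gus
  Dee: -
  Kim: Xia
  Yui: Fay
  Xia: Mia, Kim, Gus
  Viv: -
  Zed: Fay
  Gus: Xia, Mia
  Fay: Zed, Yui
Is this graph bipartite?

Mia-Xia-Gus-Mia is an odd cycle (length 3), and a bipartite graph can contain only even cycles.

No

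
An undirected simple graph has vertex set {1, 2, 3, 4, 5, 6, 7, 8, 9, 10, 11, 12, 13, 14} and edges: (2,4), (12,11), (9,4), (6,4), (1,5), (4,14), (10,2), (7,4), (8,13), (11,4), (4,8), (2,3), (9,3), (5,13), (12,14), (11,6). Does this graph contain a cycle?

|V| = 14, |E| = 16, number of components = 1.
One cycle is 4-6-11-4.

Yes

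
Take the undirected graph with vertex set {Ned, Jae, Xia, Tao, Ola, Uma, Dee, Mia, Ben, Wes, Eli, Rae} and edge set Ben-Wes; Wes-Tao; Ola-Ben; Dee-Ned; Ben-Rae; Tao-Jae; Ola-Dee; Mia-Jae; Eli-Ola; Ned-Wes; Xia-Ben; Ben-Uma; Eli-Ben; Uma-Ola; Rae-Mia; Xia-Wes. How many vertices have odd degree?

0

Degrees: Ned:2, Jae:2, Xia:2, Tao:2, Ola:4, Uma:2, Dee:2, Mia:2, Ben:6, Wes:4, Eli:2, Rae:2
Odd-degree vertices: none.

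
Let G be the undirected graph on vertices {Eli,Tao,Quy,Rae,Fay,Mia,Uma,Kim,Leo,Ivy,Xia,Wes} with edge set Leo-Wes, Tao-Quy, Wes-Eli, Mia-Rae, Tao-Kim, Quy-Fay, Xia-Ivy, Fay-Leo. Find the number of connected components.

4

Component: {Uma}
Component: {Rae, Mia}
Component: {Ivy, Xia}
Component: {Eli, Tao, Quy, Fay, Kim, Leo, Wes}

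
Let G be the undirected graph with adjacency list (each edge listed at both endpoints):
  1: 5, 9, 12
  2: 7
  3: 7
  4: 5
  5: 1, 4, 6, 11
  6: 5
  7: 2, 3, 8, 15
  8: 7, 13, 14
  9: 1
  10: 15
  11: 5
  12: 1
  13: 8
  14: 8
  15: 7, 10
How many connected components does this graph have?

2

Component: {1, 4, 5, 6, 9, 11, 12}
Component: {2, 3, 7, 8, 10, 13, 14, 15}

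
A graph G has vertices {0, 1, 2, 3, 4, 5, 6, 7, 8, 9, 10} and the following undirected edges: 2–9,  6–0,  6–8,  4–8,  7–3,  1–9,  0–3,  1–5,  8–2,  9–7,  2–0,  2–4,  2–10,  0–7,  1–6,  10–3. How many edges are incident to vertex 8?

Neighbors of 8: 2, 4, 6.

3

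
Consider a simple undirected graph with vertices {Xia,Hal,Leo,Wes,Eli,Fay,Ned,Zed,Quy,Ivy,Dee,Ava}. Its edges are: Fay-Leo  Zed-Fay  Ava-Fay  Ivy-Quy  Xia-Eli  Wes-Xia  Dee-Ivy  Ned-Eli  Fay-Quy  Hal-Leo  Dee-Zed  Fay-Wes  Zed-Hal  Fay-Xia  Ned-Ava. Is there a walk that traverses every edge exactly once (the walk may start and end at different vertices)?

Yes

Degrees: Xia:3, Hal:2, Leo:2, Wes:2, Eli:2, Fay:6, Ned:2, Zed:3, Quy:2, Ivy:2, Dee:2, Ava:2
Odd-degree vertices: Xia, Zed (2 total).
With 2 odd-degree vertices and all edges in one connected piece, an Eulerian trail exists (from Xia to Zed).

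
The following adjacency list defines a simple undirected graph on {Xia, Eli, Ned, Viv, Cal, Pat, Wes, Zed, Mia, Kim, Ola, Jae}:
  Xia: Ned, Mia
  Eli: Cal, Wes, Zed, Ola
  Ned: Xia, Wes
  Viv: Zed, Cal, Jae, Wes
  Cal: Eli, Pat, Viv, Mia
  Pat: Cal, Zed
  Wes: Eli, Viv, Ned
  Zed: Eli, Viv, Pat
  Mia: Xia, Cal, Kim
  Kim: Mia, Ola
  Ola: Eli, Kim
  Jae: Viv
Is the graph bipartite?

Eli-Ola-Kim-Mia-Cal-Eli is an odd cycle (length 5), and a bipartite graph can contain only even cycles.

No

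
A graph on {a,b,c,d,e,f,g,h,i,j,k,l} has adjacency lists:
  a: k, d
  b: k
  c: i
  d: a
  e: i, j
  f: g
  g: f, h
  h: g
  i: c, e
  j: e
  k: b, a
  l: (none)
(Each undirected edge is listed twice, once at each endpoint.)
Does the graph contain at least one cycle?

|V| = 12, |E| = 8, number of components = 4.
Since 8 = 12 - 4, the graph is a forest and contains no cycle.

No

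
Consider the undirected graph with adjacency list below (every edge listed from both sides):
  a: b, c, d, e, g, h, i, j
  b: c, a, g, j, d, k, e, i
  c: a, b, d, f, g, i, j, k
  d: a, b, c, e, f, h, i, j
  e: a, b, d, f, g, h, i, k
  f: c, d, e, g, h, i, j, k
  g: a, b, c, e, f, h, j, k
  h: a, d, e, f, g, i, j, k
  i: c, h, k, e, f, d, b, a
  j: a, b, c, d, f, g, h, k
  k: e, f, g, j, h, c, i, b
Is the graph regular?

Yes

Degrees: a:8, b:8, c:8, d:8, e:8, f:8, g:8, h:8, i:8, j:8, k:8
All degrees equal 8; the graph is regular.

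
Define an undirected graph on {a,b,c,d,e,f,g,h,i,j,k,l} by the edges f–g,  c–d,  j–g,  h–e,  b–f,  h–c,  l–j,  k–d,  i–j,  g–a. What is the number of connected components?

2

Component: {c, d, e, h, k}
Component: {a, b, f, g, i, j, l}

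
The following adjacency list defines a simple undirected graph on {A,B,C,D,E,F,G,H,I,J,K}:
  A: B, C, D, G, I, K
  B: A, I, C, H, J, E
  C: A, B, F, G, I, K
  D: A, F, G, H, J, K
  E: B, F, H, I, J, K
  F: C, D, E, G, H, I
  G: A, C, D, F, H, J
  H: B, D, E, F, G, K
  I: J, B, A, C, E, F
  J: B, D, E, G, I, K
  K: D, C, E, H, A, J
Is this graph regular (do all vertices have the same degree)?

Degrees: A:6, B:6, C:6, D:6, E:6, F:6, G:6, H:6, I:6, J:6, K:6
All degrees equal 6; the graph is regular.

Yes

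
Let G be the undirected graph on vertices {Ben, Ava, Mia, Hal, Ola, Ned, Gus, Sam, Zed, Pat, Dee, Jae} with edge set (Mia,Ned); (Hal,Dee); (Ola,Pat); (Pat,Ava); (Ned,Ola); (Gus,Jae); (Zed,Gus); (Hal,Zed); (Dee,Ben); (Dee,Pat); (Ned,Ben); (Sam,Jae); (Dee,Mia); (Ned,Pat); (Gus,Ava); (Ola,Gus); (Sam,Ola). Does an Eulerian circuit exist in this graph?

Degrees: Ben:2, Ava:2, Mia:2, Hal:2, Ola:4, Ned:4, Gus:4, Sam:2, Zed:2, Pat:4, Dee:4, Jae:2
All degrees are even and the non-isolated vertices are connected — an Eulerian circuit exists.

Yes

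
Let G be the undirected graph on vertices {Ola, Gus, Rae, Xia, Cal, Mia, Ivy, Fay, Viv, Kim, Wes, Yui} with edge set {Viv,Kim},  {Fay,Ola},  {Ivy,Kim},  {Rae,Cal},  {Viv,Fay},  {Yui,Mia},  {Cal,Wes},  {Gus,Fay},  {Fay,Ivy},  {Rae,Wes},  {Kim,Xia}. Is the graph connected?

No

Component: {Mia, Yui}
Component: {Rae, Cal, Wes}
Component: {Ola, Gus, Xia, Ivy, Fay, Viv, Kim}
There are 3 separate components, so the graph is not connected.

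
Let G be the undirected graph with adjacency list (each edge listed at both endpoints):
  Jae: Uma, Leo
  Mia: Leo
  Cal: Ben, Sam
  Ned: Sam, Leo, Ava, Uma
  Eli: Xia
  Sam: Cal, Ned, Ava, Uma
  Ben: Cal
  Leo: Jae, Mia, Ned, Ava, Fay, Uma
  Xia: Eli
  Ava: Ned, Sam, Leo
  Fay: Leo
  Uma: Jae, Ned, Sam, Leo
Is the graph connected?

No

Component: {Eli, Xia}
Component: {Jae, Mia, Cal, Ned, Sam, Ben, Leo, Ava, Fay, Uma}
No edge joins these 2 groups, so the graph is disconnected.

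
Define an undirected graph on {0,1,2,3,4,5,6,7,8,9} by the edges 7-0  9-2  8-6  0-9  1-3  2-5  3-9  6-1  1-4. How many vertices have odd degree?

Degrees: 0:2, 1:3, 2:2, 3:2, 4:1, 5:1, 6:2, 7:1, 8:1, 9:3
Odd-degree vertices: 1, 4, 5, 7, 8, 9.

6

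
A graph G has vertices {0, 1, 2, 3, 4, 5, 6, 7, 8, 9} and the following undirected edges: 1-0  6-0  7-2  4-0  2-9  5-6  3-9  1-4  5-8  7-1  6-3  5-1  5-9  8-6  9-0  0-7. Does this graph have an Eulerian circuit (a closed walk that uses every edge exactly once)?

Degrees: 0:5, 1:4, 2:2, 3:2, 4:2, 5:4, 6:4, 7:3, 8:2, 9:4
Vertices with odd degree: 0, 7. An Eulerian circuit requires all degrees even.

No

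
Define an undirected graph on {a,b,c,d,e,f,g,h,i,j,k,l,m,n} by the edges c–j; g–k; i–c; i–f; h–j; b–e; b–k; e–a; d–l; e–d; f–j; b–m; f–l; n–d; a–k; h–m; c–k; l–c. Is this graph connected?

Yes

Starting from a and exploring outward reaches every vertex (a, k, e, c, g, b, d, l, j, i, m, n, f, h); the graph is connected.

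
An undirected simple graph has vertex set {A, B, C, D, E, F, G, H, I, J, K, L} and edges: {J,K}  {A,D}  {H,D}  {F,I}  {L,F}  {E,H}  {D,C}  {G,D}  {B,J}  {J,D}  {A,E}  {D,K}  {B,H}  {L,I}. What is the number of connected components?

2

Component: {F, I, L}
Component: {A, B, C, D, E, G, H, J, K}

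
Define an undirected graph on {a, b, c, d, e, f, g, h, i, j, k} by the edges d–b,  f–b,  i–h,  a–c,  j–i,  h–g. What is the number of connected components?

5

Component: {e}
Component: {k}
Component: {a, c}
Component: {b, d, f}
Component: {g, h, i, j}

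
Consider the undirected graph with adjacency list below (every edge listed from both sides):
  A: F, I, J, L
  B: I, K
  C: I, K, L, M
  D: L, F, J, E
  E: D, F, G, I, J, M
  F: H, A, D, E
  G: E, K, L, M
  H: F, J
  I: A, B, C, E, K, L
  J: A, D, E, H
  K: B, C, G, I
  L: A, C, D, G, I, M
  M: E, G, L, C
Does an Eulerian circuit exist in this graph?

Yes

Degrees: A:4, B:2, C:4, D:4, E:6, F:4, G:4, H:2, I:6, J:4, K:4, L:6, M:4
All degrees are even and the non-isolated vertices are connected — an Eulerian circuit exists.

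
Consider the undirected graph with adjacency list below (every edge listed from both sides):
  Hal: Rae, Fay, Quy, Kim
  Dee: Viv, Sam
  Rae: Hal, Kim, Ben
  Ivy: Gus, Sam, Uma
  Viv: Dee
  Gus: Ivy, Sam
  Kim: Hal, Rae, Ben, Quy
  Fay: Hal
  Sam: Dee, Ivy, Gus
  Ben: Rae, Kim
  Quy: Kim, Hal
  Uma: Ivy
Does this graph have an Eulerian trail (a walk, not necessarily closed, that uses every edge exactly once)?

Degrees: Hal:4, Dee:2, Rae:3, Ivy:3, Viv:1, Gus:2, Kim:4, Fay:1, Sam:3, Ben:2, Quy:2, Uma:1
Odd-degree vertices: Rae, Ivy, Viv, Fay, Sam, Uma (6 total).
An Eulerian trail requires 0 or 2 odd-degree vertices; here there are 6.

No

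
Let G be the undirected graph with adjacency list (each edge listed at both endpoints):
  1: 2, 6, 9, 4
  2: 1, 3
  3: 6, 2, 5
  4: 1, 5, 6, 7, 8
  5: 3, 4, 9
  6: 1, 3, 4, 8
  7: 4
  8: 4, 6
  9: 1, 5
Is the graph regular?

No

Degrees: 1:4, 2:2, 3:3, 4:5, 5:3, 6:4, 7:1, 8:2, 9:2
Degrees are not all equal (e.g. deg(7)=1 but deg(4)=5); not regular.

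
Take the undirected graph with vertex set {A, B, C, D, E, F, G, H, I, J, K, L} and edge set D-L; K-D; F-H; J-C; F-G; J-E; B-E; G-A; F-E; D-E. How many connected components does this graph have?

Component: {I}
Component: {A, B, C, D, E, F, G, H, J, K, L}

2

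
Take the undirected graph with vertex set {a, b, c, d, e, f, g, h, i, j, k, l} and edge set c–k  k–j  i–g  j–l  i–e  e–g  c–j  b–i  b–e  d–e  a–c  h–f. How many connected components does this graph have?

3

Component: {f, h}
Component: {a, c, j, k, l}
Component: {b, d, e, g, i}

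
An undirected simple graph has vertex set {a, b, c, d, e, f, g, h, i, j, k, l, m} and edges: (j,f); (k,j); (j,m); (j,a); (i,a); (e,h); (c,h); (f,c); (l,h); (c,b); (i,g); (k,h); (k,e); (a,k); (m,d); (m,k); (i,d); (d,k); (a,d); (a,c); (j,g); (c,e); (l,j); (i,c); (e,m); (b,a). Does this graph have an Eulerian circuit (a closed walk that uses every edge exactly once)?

Yes

Degrees: a:6, b:2, c:6, d:4, e:4, f:2, g:2, h:4, i:4, j:6, k:6, l:2, m:4
Every vertex has even degree and the edges form a single connected piece, so an Eulerian circuit exists.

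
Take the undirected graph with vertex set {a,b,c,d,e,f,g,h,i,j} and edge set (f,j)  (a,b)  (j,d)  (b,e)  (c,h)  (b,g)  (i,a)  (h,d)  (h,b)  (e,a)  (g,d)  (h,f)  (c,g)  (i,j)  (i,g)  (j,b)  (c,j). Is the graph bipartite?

No

b-e-a-b is an odd cycle (length 3), and a bipartite graph can contain only even cycles.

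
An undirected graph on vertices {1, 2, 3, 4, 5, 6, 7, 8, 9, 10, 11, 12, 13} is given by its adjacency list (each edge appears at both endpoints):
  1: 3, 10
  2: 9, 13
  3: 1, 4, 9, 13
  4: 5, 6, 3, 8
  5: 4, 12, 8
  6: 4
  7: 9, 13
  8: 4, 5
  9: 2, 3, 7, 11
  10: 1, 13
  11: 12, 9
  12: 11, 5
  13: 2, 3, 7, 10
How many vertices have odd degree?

Degrees: 1:2, 2:2, 3:4, 4:4, 5:3, 6:1, 7:2, 8:2, 9:4, 10:2, 11:2, 12:2, 13:4
Odd-degree vertices: 5, 6.

2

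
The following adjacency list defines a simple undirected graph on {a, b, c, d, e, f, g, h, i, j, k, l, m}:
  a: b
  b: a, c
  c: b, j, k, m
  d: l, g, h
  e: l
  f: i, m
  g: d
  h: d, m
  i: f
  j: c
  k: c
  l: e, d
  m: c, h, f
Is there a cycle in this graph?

No

The graph has 13 vertices, 12 edges, and 1 connected component.
A forest on 13 vertices with 1 component has exactly 12 edges, which matches — so no cycle.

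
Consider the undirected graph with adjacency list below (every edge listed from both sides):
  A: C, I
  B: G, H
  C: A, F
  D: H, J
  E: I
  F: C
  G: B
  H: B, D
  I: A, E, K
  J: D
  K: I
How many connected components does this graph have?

2

Component: {B, D, G, H, J}
Component: {A, C, E, F, I, K}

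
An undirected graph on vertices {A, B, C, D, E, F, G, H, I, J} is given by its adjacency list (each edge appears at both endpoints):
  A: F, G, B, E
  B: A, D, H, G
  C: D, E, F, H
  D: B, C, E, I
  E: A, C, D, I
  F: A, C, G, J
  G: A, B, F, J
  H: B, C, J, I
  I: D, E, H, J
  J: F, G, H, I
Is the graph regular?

Degrees: A:4, B:4, C:4, D:4, E:4, F:4, G:4, H:4, I:4, J:4
Every vertex has degree 4, so the graph is 4-regular.

Yes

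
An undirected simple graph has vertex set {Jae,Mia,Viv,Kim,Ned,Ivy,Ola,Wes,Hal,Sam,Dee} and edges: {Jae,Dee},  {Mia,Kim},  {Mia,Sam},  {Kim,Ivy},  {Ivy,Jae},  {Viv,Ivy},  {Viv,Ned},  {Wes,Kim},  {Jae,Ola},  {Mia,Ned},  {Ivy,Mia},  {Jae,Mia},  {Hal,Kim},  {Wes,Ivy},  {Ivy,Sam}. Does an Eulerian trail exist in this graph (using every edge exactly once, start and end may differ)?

Degrees: Jae:4, Mia:5, Viv:2, Kim:4, Ned:2, Ivy:6, Ola:1, Wes:2, Hal:1, Sam:2, Dee:1
Odd-degree vertices: Mia, Ola, Hal, Dee (4 total).
An Eulerian trail requires 0 or 2 odd-degree vertices; here there are 4.

No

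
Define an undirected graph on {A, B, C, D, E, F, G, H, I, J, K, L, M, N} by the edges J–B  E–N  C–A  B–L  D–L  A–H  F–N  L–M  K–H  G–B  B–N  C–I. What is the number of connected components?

Component: {A, C, H, I, K}
Component: {B, D, E, F, G, J, L, M, N}

2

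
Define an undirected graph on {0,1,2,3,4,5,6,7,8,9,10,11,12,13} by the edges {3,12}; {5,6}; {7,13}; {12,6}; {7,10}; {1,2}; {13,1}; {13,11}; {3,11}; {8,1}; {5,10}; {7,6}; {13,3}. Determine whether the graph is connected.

Component: {0}
Component: {4}
Component: {9}
Component: {1, 2, 3, 5, 6, 7, 8, 10, 11, 12, 13}
No edge joins these 4 groups, so the graph is disconnected.

No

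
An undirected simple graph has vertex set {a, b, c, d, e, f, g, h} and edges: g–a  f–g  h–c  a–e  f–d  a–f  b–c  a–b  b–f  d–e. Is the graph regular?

Degrees: a:4, b:3, c:2, d:2, e:2, f:4, g:2, h:1
Degrees are not all equal (e.g. deg(h)=1 but deg(a)=4); not regular.

No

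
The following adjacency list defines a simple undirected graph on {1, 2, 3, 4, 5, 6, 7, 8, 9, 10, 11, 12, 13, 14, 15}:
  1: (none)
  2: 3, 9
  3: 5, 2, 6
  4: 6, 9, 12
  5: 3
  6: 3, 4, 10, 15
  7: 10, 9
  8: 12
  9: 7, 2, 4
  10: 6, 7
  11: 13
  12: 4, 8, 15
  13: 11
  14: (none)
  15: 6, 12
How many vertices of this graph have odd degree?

8

Degrees: 1:0, 2:2, 3:3, 4:3, 5:1, 6:4, 7:2, 8:1, 9:3, 10:2, 11:1, 12:3, 13:1, 14:0, 15:2
Odd-degree vertices: 3, 4, 5, 8, 9, 11, 12, 13.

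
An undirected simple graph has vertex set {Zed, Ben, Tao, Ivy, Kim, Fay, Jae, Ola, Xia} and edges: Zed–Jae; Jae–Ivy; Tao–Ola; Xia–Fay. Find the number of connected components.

5

Component: {Ben}
Component: {Kim}
Component: {Tao, Ola}
Component: {Fay, Xia}
Component: {Zed, Ivy, Jae}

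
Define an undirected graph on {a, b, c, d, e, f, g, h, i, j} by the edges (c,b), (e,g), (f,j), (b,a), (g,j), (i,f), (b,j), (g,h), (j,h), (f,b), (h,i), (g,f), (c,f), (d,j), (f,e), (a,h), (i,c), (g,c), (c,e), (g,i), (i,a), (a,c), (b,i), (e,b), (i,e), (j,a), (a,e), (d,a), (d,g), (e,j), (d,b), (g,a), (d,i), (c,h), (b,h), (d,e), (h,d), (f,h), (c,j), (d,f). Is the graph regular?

Degrees: a:8, b:8, c:8, d:8, e:8, f:8, g:8, h:8, i:8, j:8
Every vertex has degree 8, so the graph is 8-regular.

Yes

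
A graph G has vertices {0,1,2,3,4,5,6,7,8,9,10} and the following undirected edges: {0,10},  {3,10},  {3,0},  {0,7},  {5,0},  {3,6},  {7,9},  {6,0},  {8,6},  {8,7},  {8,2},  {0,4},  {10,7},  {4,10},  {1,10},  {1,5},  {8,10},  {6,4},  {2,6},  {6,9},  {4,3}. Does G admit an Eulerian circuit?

Degrees: 0:6, 1:2, 2:2, 3:4, 4:4, 5:2, 6:6, 7:4, 8:4, 9:2, 10:6
All degrees are even and the non-isolated vertices are connected — an Eulerian circuit exists.

Yes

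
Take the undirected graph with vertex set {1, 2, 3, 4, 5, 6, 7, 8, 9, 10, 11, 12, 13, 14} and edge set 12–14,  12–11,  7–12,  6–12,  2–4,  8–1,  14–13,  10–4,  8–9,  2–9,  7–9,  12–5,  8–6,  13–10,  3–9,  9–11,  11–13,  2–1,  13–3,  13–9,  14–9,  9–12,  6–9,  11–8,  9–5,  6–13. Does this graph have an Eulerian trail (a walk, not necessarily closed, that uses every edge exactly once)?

Degrees: 1:2, 2:3, 3:2, 4:2, 5:2, 6:4, 7:2, 8:4, 9:10, 10:2, 11:4, 12:6, 13:6, 14:3
Odd-degree vertices: 2, 14 (2 total).
The non-isolated vertices are connected and exactly 2 have odd degree, so an Eulerian trail exists (from 2 to 14).

Yes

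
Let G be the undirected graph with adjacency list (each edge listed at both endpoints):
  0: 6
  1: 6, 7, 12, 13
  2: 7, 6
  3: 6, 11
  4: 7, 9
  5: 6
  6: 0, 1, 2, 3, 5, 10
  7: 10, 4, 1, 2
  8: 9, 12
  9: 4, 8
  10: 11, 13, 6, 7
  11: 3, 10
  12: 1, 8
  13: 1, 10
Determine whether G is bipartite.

Yes

Partition the vertices as {6, 7, 9, 11, 12, 13} vs {0, 1, 2, 3, 4, 5, 8, 10}. Each listed edge has one endpoint in each part, so the graph is bipartite.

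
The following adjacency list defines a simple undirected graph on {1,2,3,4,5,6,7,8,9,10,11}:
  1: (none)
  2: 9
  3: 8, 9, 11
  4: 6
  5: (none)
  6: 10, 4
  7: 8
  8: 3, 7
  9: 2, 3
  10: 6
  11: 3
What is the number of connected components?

Component: {1}
Component: {5}
Component: {4, 6, 10}
Component: {2, 3, 7, 8, 9, 11}

4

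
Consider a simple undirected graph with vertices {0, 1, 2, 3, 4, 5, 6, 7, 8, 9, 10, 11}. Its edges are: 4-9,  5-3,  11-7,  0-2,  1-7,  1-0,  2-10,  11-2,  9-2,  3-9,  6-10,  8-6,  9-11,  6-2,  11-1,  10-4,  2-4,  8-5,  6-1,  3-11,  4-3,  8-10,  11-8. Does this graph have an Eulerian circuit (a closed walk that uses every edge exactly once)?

Yes

Degrees: 0:2, 1:4, 2:6, 3:4, 4:4, 5:2, 6:4, 7:2, 8:4, 9:4, 10:4, 11:6
All degrees are even and the non-isolated vertices are connected — an Eulerian circuit exists.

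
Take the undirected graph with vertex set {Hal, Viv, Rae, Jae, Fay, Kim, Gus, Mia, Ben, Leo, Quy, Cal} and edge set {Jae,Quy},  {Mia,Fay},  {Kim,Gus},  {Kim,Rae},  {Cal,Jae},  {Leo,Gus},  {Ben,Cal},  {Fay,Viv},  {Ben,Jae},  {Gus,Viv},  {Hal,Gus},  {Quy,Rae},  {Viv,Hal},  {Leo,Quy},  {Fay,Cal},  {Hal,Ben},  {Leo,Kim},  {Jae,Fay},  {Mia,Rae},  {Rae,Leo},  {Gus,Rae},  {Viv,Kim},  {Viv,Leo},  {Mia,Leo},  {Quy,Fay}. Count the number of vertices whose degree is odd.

8

Degrees: Hal:3, Viv:5, Rae:5, Jae:4, Fay:5, Kim:4, Gus:5, Mia:3, Ben:3, Leo:6, Quy:4, Cal:3
Odd-degree vertices: Hal, Viv, Rae, Fay, Gus, Mia, Ben, Cal.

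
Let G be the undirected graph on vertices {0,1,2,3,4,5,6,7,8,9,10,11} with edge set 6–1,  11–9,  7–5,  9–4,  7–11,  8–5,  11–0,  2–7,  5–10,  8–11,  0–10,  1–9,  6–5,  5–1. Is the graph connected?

Component: {3}
Component: {0, 1, 2, 4, 5, 6, 7, 8, 9, 10, 11}
There are 2 separate components, so the graph is not connected.

No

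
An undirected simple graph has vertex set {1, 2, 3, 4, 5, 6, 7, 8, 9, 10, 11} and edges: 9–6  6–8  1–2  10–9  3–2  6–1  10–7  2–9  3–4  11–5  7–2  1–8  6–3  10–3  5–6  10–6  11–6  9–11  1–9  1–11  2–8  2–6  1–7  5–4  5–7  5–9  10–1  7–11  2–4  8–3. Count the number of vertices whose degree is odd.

Degrees: 1:7, 2:7, 3:5, 4:3, 5:5, 6:8, 7:5, 8:4, 9:6, 10:5, 11:5
Odd-degree vertices: 1, 2, 3, 4, 5, 7, 10, 11.

8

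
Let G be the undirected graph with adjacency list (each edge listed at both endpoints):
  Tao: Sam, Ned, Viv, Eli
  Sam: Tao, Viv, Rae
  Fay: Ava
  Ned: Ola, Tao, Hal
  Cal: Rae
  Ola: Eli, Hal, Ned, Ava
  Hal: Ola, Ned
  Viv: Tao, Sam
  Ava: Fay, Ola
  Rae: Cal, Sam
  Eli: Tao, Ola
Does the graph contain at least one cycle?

|V| = 11, |E| = 13, number of components = 1.
Since 13 > 11 - 1, a cycle must exist; for instance Tao-Viv-Sam-Tao.

Yes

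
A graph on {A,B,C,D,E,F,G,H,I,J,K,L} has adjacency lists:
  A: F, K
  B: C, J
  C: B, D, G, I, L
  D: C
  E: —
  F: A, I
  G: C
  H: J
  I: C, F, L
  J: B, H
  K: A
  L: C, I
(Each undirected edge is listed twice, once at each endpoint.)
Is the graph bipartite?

The cycle I-C-L-I has length 3, which is odd, so the graph is not bipartite.

No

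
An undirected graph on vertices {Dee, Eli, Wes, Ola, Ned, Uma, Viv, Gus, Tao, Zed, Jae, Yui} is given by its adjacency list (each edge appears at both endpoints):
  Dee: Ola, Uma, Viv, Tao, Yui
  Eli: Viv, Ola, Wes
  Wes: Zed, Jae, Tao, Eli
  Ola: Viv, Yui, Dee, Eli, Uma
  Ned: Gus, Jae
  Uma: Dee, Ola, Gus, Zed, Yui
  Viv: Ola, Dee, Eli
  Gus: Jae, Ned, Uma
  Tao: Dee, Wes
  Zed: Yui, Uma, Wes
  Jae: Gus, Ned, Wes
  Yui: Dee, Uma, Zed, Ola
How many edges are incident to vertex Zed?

Neighbors of Zed: Wes, Uma, Yui.

3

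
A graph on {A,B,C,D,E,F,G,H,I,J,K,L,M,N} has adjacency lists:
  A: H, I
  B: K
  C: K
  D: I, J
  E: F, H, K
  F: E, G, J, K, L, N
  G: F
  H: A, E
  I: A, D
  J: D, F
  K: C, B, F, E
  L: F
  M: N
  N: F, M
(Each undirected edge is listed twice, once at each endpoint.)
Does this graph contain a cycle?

The graph has 14 vertices, 15 edges, and 1 connected component.
One cycle is E-F-K-E.

Yes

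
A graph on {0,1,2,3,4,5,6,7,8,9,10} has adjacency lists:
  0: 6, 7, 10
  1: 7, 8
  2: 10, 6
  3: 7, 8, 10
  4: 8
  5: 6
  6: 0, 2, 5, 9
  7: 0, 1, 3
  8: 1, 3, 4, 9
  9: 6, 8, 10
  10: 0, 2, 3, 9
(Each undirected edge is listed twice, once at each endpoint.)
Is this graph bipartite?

Yes

Partition the vertices as {6, 7, 8, 10} vs {0, 1, 2, 3, 4, 5, 9}. Each listed edge has one endpoint in each part, so the graph is bipartite.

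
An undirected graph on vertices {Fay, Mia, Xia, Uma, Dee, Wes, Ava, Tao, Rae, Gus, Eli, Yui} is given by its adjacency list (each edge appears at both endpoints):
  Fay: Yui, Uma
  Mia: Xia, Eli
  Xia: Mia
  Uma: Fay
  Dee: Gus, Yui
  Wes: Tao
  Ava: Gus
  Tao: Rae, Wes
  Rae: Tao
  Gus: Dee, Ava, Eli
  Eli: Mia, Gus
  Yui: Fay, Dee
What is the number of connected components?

Component: {Wes, Tao, Rae}
Component: {Fay, Mia, Xia, Uma, Dee, Ava, Gus, Eli, Yui}

2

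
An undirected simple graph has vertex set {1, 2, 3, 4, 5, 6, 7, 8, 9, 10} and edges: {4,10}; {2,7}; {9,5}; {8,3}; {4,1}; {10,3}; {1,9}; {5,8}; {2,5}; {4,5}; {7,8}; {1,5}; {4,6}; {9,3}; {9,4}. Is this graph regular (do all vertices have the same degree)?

No

Degrees: 1:3, 2:2, 3:3, 4:5, 5:5, 6:1, 7:2, 8:3, 9:4, 10:2
Degrees are not all equal (e.g. deg(6)=1 but deg(4)=5); not regular.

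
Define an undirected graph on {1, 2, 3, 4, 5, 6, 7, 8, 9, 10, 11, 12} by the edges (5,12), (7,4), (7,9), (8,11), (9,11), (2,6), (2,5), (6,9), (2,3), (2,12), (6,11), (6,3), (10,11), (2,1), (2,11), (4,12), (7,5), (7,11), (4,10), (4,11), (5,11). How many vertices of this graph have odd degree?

4

Degrees: 1:1, 2:6, 3:2, 4:4, 5:4, 6:4, 7:4, 8:1, 9:3, 10:2, 11:8, 12:3
Odd-degree vertices: 1, 8, 9, 12.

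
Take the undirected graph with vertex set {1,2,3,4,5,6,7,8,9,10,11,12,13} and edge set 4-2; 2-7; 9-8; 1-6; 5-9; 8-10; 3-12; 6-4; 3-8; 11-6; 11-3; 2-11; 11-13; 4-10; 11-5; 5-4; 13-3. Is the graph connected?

Starting from 1 and exploring outward reaches every vertex (1, 6, 11, 4, 13, 5, 2, 3, 10, 9, 7, 8, 12); the graph is connected.

Yes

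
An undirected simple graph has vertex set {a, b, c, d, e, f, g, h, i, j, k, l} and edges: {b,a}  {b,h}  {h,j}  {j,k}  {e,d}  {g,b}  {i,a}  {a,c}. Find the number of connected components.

Component: {f}
Component: {l}
Component: {d, e}
Component: {a, b, c, g, h, i, j, k}

4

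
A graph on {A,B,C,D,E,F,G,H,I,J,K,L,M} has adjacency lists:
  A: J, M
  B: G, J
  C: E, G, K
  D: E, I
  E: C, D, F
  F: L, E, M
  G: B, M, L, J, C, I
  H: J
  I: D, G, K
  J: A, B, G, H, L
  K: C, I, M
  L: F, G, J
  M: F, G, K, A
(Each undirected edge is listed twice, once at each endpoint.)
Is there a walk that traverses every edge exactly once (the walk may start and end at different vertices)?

No

Degrees: A:2, B:2, C:3, D:2, E:3, F:3, G:6, H:1, I:3, J:5, K:3, L:3, M:4
Odd-degree vertices: C, E, F, H, I, J, K, L (8 total).
An Eulerian trail requires 0 or 2 odd-degree vertices; here there are 8.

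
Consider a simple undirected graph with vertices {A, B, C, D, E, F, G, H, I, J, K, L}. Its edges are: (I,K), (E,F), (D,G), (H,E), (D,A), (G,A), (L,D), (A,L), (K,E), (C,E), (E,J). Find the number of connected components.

3

Component: {B}
Component: {A, D, G, L}
Component: {C, E, F, H, I, J, K}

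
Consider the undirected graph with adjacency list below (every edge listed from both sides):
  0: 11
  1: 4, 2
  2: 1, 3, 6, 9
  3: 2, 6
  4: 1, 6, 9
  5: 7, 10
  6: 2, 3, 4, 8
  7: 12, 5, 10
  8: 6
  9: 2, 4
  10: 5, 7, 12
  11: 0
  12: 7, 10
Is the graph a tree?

|V| = 13, |E| = 15.
It is not connected, so it is not a tree.

No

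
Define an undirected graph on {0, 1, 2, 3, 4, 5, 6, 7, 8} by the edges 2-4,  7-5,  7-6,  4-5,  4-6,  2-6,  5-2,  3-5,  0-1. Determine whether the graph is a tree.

No

The graph has 9 vertices and 9 edges.
It is not connected, so it is not a tree.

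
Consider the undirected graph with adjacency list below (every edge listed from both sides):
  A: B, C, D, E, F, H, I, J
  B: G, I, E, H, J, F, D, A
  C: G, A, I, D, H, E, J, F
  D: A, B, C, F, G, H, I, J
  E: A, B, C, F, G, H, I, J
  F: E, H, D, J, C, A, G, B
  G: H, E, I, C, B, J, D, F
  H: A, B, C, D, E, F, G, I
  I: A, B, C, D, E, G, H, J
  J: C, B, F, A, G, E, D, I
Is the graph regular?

Degrees: A:8, B:8, C:8, D:8, E:8, F:8, G:8, H:8, I:8, J:8
Every vertex has degree 8, so the graph is 8-regular.

Yes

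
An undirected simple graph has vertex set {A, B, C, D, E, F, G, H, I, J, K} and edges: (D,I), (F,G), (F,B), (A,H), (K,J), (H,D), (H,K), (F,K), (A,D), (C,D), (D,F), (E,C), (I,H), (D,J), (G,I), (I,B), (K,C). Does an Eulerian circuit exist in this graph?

No

Degrees: A:2, B:2, C:3, D:6, E:1, F:4, G:2, H:4, I:4, J:2, K:4
C, E have odd degree; an Eulerian circuit needs every degree to be even, so none exists.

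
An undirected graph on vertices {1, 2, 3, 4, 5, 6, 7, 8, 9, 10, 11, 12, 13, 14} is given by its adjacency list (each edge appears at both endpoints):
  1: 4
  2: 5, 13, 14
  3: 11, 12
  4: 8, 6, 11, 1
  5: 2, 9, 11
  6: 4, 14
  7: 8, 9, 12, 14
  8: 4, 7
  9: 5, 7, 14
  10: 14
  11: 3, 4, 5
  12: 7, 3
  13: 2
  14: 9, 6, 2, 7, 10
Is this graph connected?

Yes

A breadth-first search from 1 visits 1, 4, 6, 8, 11, 14, 7, 5, 3, 2, 10, 9, 12, 13 — all 14 vertices — so the graph is connected.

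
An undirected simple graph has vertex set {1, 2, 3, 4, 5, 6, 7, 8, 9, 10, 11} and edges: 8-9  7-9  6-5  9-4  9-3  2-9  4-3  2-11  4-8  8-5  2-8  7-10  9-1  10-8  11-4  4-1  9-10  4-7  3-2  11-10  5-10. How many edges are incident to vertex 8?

5

Neighbors of 8: 2, 4, 5, 9, 10.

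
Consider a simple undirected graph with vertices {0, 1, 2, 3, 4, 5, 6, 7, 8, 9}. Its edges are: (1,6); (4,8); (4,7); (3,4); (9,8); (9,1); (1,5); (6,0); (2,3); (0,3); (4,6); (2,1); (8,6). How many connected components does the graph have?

Component: {0, 1, 2, 3, 4, 5, 6, 7, 8, 9}

1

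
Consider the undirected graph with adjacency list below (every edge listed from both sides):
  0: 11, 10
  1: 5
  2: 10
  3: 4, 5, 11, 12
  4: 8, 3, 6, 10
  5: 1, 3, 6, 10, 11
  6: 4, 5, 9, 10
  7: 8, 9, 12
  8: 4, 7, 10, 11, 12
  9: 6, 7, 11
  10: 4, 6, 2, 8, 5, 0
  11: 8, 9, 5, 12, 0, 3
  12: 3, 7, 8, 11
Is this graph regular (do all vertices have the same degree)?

No

Degrees: 0:2, 1:1, 2:1, 3:4, 4:4, 5:5, 6:4, 7:3, 8:5, 9:3, 10:6, 11:6, 12:4
Degrees are not all equal (e.g. deg(1)=1 but deg(10)=6); not regular.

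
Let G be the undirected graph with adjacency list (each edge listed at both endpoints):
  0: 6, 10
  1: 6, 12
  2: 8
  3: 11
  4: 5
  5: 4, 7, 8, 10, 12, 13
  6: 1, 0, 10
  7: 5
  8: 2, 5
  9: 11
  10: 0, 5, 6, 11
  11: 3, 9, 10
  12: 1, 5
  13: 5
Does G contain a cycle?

Yes

|V| = 14, |E| = 15, number of components = 1.
One cycle is 0-10-5-12-1-6-0.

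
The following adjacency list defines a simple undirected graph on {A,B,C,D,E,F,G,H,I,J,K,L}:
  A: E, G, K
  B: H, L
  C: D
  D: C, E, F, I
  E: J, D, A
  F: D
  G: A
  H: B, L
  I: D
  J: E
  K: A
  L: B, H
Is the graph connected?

Component: {B, H, L}
Component: {A, C, D, E, F, G, I, J, K}
There are 2 separate components, so the graph is not connected.

No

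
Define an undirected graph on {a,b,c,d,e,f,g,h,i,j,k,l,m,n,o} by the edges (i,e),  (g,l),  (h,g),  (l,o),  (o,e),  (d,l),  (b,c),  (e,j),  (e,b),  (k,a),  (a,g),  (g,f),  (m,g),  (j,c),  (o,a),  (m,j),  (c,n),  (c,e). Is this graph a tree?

|V| = 15, |E| = 18.
Connected but with 18 > 14 edges, so it has a cycle and is not a tree.

No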